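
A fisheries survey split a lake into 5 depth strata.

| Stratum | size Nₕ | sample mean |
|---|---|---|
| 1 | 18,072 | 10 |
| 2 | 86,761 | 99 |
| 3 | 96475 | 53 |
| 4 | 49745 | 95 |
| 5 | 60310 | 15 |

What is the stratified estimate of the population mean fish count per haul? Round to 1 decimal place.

62.7

N = 311363; weights Wₕ = Nₕ/N = (0.0580, 0.2786, 0.3098, 0.1598, 0.1937).
x̄_st = Σ Wₕ·x̄ₕ = 0.0580·10 + 0.2786·99 + 0.3098·53 + 0.1598·95 + 0.1937·15 ≈ 62.672...
→ 62.7.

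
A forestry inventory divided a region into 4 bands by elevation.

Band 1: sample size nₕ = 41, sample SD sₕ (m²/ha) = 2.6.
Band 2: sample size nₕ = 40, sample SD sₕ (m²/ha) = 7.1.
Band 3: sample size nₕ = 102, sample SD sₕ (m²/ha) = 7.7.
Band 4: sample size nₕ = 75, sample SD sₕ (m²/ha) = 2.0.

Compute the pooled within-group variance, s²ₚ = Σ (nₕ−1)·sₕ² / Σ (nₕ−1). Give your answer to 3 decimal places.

33.546

1: (41−1)·2.6² = 40·6.76 = 270.4
2: (40−1)·7.1² = 39·50.41 = 1965.99
3: (102−1)·7.7² = 101·59.29 = 5988.29
4: (75−1)·2.0² = 74·4 = 296
Numerator = 8520.68; denominator = Σ(nₕ−1) = 254.
s²ₚ = 8520.68/254 = 33.54598... → 33.546.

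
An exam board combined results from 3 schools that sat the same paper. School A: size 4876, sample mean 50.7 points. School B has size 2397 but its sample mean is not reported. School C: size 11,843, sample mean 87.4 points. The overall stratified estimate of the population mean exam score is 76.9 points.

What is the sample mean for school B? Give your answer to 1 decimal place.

N = 4876 + 2397 + 11843 = 19116.
Overall total = μ·N = 76.9·19116 = 1470020.4.
Subtract the known strata: 4876·50.7 + 11843·87.4 = 1282291.4.
Remaining total for school B: 1470020.4 − 1282291.4 = 187729.
Divide by its size: 187729 / 2397 = 78.318... → 78.3.

78.3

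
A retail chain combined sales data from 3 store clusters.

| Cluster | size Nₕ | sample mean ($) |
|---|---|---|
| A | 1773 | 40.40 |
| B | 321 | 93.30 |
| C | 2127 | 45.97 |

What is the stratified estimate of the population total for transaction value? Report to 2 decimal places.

199356.69

Population total = Σ Nₕ·x̄ₕ (each stratum's size times its mean).
1773·40.40 + 321·93.30 + 2127·45.97 = 71629.2 + 29949.3 + 97778.19 = 199356.69.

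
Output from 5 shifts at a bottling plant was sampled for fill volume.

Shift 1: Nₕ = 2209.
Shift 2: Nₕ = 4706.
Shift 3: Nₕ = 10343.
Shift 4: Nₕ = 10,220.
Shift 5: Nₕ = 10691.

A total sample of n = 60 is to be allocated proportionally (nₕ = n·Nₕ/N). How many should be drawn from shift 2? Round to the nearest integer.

7

N = 2209 + 4706 + 10343 + 10220 + 10691 = 38169.
n_2 = 60·4706/38169 = 7.398... → 7.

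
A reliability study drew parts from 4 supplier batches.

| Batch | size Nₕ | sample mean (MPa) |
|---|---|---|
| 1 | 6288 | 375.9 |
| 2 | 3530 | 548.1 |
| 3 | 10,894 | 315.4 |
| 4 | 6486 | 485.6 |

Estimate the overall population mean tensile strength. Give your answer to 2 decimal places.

x̄_st = (Σ Nₕx̄ₕ) / (Σ Nₕ) = (6288·375.9 + 3530·548.1 + 10894·315.4 + 6486·485.6) / 27198
= 10884021.4 / 27198 = 400.1773... → 400.18.

400.18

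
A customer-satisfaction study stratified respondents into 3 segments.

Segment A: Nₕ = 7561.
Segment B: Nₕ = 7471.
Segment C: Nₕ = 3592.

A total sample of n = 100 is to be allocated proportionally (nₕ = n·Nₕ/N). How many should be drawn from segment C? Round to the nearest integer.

19

Share of segment C = 3592/18624 = 0.19287.
Allocate 100 × 0.19287 = 19.287... → 19.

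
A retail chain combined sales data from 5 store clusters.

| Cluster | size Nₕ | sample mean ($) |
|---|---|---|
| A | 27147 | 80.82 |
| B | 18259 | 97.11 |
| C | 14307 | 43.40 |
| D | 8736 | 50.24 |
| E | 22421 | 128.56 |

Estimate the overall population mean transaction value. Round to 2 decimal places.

N = 90870; weights Wₕ = Nₕ/N = (0.2987, 0.2009, 0.1574, 0.0961, 0.2467).
x̄_st = Σ Wₕ·x̄ₕ = 0.2987·80.82 + 0.2009·97.11 + 0.1574·43.40 + 0.0961·50.24 + 0.2467·128.56 ≈ 87.0410...
→ 87.04.

87.04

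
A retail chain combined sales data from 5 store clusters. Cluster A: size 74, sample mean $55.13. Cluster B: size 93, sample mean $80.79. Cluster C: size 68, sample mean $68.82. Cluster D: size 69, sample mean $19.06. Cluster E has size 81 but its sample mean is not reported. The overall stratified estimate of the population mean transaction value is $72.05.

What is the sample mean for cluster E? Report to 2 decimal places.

125.32

N = 74 + 93 + 68 + 69 + 81 = 385.
Overall total = μ·N = 72.05·385 = 27739.25.
Subtract the known strata: 74·55.13 + 93·80.79 + 68·68.82 + 69·19.06 = 17587.99.
Remaining total for cluster E: 27739.25 − 17587.99 = 10151.26.
Divide by its size: 10151.26 / 81 = 125.3242... → 125.32.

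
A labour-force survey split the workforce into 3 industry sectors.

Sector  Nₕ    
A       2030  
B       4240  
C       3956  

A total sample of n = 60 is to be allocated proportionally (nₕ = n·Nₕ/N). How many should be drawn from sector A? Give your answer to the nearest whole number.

N = 2030 + 4240 + 3956 = 10226.
n_A = 60·2030/10226 = 11.911... → 12.

12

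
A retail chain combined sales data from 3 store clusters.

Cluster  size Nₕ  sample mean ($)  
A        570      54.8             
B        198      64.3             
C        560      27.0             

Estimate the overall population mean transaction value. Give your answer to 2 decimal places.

44.49

x̄_st = (Σ Nₕx̄ₕ) / (Σ Nₕ) = (570·54.8 + 198·64.3 + 560·27.0) / 1328
= 59087.4 / 1328 = 44.4935... → 44.49.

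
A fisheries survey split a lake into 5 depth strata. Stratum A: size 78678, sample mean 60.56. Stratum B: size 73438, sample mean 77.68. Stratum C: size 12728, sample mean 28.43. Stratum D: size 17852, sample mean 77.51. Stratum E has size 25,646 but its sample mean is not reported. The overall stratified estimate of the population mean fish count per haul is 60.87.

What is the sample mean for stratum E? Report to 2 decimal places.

18.20

Σ Nₕx̄ₕ = N·μ, so 25646·x̄_E = 208342·60.87 − (78678·60.56 + 73438·77.68 + 12728·28.43 + 17852·77.51).
= 12681777.54 − 12214969.08 = 466808.46.
x̄_E = 466808.46 / 25646 = 18.2020... → 18.20.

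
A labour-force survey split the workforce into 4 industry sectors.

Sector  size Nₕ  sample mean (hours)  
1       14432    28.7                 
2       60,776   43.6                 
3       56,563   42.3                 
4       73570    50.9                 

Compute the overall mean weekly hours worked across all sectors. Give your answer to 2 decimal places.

N = 205341; weights Wₕ = Nₕ/N = (0.0703, 0.2960, 0.2755, 0.3583).
x̄_st = Σ Wₕ·x̄ₕ = 0.0703·28.7 + 0.2960·43.6 + 0.2755·42.3 + 0.3583·50.9 ≈ 44.8101...
→ 44.81.

44.81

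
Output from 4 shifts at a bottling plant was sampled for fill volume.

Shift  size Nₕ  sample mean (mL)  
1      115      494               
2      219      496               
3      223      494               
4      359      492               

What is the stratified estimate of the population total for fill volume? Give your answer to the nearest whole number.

452224

1: 115·494 = 56810
2: 219·496 = 108624
3: 223·494 = 110162
4: 359·492 = 176628
τ̂ = Σ Nₕx̄ₕ = 452224.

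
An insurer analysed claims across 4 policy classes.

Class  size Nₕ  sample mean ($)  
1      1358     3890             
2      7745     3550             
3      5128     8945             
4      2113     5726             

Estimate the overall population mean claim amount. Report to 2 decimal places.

N = 1358 + 7745 + 5128 + 2113 = 16344.
Weight each subgroup mean by Nₕ/N and sum.
Σ Nₕx̄ₕ = 1358·3890 + 7745·3550 + 5128·8945 + 2113·5726 = 5282620 + 27494750 + 45869960 + 12099038 = 90746368.
Divide by N: 90746368 / 16344 = 5552.2741... → 5552.27.

5552.27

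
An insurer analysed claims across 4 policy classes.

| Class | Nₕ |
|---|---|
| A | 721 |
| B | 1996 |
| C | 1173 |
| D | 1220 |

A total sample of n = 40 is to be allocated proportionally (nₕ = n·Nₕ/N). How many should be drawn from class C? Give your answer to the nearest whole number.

N = 721 + 1996 + 1173 + 1220 = 5110.
n_C = 40·1173/5110 = 9.182... → 9.

9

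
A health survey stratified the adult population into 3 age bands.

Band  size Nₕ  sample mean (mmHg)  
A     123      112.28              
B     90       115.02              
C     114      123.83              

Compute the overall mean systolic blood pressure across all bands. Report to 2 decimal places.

117.06

N = 327; weights Wₕ = Nₕ/N = (0.3761, 0.2752, 0.3486).
x̄_st = Σ Wₕ·x̄ₕ = 0.3761·112.28 + 0.2752·115.02 + 0.3486·123.83 ≈ 117.0607...
→ 117.06.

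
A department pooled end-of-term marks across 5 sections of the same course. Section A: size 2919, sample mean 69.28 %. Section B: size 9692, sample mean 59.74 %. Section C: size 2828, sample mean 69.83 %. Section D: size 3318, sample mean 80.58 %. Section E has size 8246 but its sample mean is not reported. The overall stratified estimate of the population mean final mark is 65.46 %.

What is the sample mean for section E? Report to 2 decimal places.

Σ Nₕx̄ₕ = N·μ, so 8246·x̄_E = 27003·65.46 − (2919·69.28 + 9692·59.74 + 2828·69.83 + 3318·80.58).
= 1767616.38 − 1246072.08 = 521544.3.
x̄_E = 521544.3 / 8246 = 63.2482... → 63.25.

63.25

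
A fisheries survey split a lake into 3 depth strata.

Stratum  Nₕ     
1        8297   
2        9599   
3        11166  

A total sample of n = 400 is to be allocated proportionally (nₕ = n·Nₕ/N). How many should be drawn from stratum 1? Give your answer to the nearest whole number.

N = 8297 + 9599 + 11166 = 29062.
n_1 = 400·8297/29062 = 114.197... → 114.

114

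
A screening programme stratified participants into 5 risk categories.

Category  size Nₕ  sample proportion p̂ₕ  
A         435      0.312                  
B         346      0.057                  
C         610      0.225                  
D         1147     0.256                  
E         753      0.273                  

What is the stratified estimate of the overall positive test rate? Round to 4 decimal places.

N = 435 + 346 + 610 + 1147 + 753 = 3291.
Overall proportion = Σ (Nₕ/N)·p̂ₕ.
Σ Nₕp̂ₕ = 135.72 + 19.722 + 137.25 + 293.632 + 205.569 = 791.893.
791.893 / 3291 = 0.240624... → 0.2406.

0.2406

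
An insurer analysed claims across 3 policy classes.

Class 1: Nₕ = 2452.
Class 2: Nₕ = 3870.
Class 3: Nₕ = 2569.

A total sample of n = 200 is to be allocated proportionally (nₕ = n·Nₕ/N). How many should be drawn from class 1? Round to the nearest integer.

55

Share of class 1 = 2452/8891 = 0.27578.
Allocate 200 × 0.27578 = 55.157... → 55.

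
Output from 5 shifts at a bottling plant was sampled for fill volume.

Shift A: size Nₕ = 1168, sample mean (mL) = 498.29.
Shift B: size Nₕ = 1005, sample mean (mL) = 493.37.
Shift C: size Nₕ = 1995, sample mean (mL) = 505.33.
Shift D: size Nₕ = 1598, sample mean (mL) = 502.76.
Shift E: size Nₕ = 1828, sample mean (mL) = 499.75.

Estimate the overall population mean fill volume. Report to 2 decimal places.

x̄_st = (Σ Nₕx̄ₕ) / (Σ Nₕ) = (1168·498.29 + 1005·493.37 + 1995·505.33 + 1598·502.76 + 1828·499.75) / 7594
= 3802926.4 / 7594 = 500.7804... → 500.78.

500.78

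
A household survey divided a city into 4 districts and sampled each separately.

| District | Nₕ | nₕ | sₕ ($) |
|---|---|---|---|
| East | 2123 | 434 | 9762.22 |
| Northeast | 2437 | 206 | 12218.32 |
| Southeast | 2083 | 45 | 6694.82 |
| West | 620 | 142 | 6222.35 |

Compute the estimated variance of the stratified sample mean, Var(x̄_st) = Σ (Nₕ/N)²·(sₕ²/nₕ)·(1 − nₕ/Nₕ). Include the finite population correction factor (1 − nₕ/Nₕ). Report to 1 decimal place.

171305.3

N = 7263; Wₕ = Nₕ/N.
district East: (2123/7263)²·9762.22²/434·(1 − 434/2123) = 14926.3976
district Northeast: (2437/7263)²·12218.32²/206·(1 − 206/2437) = 74692.8071
district Southeast: (2083/7263)²·6694.82²/45·(1 − 45/2083) = 80154.2689
district West: (620/7263)²·6222.35²/142·(1 − 142/620) = 1531.8210
Sum = 171305.2946 → 171305.3.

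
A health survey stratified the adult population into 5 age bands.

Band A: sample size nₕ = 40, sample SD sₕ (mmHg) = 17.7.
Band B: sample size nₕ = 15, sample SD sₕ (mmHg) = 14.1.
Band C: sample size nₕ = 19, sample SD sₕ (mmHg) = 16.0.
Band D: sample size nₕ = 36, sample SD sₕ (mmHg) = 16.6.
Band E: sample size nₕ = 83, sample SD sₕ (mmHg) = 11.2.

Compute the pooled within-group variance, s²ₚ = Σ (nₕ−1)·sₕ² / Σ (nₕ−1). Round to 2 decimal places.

210.32

A: (40−1)·17.7² = 39·313.29 = 12218.31
B: (15−1)·14.1² = 14·198.81 = 2783.34
C: (19−1)·16.0² = 18·256 = 4608
D: (36−1)·16.6² = 35·275.56 = 9644.6
E: (83−1)·11.2² = 82·125.44 = 10286.08
Numerator = 39540.33; denominator = Σ(nₕ−1) = 188.
s²ₚ = 39540.33/188 = 210.3209... → 210.32.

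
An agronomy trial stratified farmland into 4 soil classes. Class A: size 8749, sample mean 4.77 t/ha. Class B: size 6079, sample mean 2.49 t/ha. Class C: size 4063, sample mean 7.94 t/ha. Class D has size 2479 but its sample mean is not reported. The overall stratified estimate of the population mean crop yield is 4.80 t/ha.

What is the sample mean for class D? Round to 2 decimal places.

Σ Nₕx̄ₕ = N·μ, so 2479·x̄_D = 21370·4.80 − (8749·4.77 + 6079·2.49 + 4063·7.94).
= 102576 − 89129.66 = 13446.34.
x̄_D = 13446.34 / 2479 = 5.4241... → 5.42.

5.42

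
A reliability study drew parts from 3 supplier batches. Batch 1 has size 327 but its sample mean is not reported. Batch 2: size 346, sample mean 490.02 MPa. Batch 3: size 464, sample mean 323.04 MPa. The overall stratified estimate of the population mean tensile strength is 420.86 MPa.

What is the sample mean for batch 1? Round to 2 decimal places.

N = 327 + 346 + 464 = 1137.
Overall total = μ·N = 420.86·1137 = 478517.82.
Subtract the known strata: 346·490.02 + 464·323.04 = 319437.48.
Remaining total for batch 1: 478517.82 − 319437.48 = 159080.34.
Divide by its size: 159080.34 / 327 = 486.4842... → 486.48.

486.48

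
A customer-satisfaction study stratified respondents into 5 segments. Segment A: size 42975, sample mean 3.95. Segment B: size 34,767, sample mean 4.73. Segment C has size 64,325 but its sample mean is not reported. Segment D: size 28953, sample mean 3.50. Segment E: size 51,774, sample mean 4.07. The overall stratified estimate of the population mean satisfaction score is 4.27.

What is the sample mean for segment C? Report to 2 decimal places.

4.74

Σ Nₕx̄ₕ = N·μ, so 64325·x̄_C = 222794·4.27 − (42975·3.95 + 34767·4.73 + 28953·3.50 + 51774·4.07).
= 951330.38 − 646254.84 = 305075.54.
x̄_C = 305075.54 / 64325 = 4.7427... → 4.74.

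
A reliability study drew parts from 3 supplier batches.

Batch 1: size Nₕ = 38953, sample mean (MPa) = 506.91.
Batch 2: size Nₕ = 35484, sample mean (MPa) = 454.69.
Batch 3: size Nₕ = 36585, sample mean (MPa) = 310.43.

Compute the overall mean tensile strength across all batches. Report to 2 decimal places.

425.47

N = 111022; weights Wₕ = Nₕ/N = (0.3509, 0.3196, 0.3295).
x̄_st = Σ Wₕ·x̄ₕ = 0.3509·506.91 + 0.3196·454.69 + 0.3295·310.43 ≈ 425.4739...
→ 425.47.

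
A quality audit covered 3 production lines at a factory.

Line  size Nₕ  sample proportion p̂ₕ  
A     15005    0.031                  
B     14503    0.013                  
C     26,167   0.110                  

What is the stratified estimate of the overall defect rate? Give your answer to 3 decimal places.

N = 15005 + 14503 + 26167 = 55675.
Overall proportion = Σ (Nₕ/N)·p̂ₕ.
Σ Nₕp̂ₕ = 465.155 + 188.539 + 2878.37 = 3532.064.
3532.064 / 55675 = 0.06344... → 0.063.

0.063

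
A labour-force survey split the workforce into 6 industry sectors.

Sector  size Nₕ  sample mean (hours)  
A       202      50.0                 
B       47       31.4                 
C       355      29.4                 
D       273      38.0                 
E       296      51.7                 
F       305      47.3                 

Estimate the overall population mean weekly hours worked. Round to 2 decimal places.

42.03

N = 202 + 47 + 355 + 273 + 296 + 305 = 1478.
The stratified mean weights each stratum mean by its population share Nₕ/N.
Σ Nₕx̄ₕ = 202·50.0 + 47·31.4 + 355·29.4 + 273·38.0 + 296·51.7 + 305·47.3 = 10100 + 1475.8 + 10437 + 10374 + 15303.2 + 14426.5 = 62116.5.
Divide by N: 62116.5 / 1478 = 42.0274... → 42.03.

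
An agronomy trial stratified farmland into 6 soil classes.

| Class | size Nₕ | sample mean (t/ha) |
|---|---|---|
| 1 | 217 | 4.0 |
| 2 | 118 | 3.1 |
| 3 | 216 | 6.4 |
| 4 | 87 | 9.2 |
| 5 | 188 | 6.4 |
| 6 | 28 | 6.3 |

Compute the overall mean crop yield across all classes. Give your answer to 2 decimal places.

5.62

x̄_st = (Σ Nₕx̄ₕ) / (Σ Nₕ) = (217·4.0 + 118·3.1 + 216·6.4 + 87·9.2 + 188·6.4 + 28·6.3) / 854
= 4796.2 / 854 = 5.6162... → 5.62.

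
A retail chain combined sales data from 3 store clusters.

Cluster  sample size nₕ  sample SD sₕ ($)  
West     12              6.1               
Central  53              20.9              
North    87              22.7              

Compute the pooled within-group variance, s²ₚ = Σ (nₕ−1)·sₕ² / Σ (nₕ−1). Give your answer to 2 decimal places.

452.61

West: (12−1)·6.1² = 11·37.21 = 409.31
Central: (53−1)·20.9² = 52·436.81 = 22714.12
North: (87−1)·22.7² = 86·515.29 = 44314.94
Numerator = 67438.37; denominator = Σ(nₕ−1) = 149.
s²ₚ = 67438.37/149 = 452.6065... → 452.61.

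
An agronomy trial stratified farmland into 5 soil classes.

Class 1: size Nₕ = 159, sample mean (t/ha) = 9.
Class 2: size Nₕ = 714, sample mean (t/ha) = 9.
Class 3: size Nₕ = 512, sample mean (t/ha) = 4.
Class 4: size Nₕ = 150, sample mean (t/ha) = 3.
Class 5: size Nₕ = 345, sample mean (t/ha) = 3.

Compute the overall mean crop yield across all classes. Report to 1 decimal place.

6.1

N = 159 + 714 + 512 + 150 + 345 = 1880.
Overall mean = Σ (Nₕ/N)·x̄ₕ — weight by population share, not a simple average.
Σ Nₕx̄ₕ = 159·9 + 714·9 + 512·4 + 150·3 + 345·3 = 1431 + 6426 + 2048 + 450 + 1035 = 11390.
Divide by N: 11390 / 1880 = 6.059... → 6.1.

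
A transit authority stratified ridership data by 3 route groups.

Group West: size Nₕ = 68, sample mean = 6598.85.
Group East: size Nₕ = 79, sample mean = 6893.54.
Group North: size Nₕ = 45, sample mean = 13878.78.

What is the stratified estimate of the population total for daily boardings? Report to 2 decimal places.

1617856.56

Estimate total by summing Nₕ·x̄ₕ over strata.
68·6598.85 + 79·6893.54 + 45·13878.78 = 448721.8 + 544589.66 + 624545.1 = 1617856.56.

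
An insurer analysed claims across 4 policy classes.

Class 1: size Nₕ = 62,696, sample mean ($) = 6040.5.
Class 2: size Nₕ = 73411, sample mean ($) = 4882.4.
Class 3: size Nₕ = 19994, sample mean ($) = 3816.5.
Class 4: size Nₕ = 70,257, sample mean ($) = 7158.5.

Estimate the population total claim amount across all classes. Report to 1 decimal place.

1: 62696·6040.5 = 378715188
2: 73411·4882.4 = 358421866.4
3: 19994·3816.5 = 76307101
4: 70257·7158.5 = 502934734.5
τ̂ = Σ Nₕx̄ₕ = 1316378889.9.

1316378889.9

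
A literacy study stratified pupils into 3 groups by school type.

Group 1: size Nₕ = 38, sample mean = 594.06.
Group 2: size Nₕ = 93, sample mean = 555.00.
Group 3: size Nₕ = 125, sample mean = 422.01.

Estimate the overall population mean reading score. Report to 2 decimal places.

495.86

N = 38 + 93 + 125 = 256.
The stratified mean weights each stratum mean by its population share Nₕ/N.
Σ Nₕx̄ₕ = 38·594.06 + 93·555.00 + 125·422.01 = 22574.28 + 51615 + 52751.25 = 126940.53.
Divide by N: 126940.53 / 256 = 495.8614... → 495.86.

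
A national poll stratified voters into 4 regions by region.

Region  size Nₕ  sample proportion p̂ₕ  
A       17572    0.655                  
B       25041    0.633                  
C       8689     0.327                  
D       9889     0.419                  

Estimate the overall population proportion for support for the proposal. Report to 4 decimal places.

Wₕ = Nₕ/N with N = 61191: 0.2872, 0.4092, 0.1420, 0.1616.
p̂_st = 0.2872·0.655 + 0.4092·0.633 + 0.1420·0.327 + 0.1616·0.419 ≈ 0.561282... → 0.5613.

0.5613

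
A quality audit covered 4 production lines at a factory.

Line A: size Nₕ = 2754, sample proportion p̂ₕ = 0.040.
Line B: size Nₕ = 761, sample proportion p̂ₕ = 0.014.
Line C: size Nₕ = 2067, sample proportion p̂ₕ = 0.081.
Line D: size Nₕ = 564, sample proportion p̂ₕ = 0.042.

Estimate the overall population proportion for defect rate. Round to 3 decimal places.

Wₕ = Nₕ/N with N = 6146: 0.4481, 0.1238, 0.3363, 0.0918.
p̂_st = 0.4481·0.040 + 0.1238·0.014 + 0.3363·0.081 + 0.0918·0.042 ≈ 0.05075... → 0.051.

0.051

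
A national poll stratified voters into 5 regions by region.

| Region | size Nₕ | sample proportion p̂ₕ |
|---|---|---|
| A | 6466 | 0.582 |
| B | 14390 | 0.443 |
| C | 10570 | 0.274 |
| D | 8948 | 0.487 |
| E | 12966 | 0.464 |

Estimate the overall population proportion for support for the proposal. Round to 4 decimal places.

N = 6466 + 14390 + 10570 + 8948 + 12966 = 53340.
Overall proportion = Σ (Nₕ/N)·p̂ₕ.
Σ Nₕp̂ₕ = 3763.212 + 6374.77 + 2896.18 + 4357.676 + 6016.224 = 23408.062.
23408.062 / 53340 = 0.438846... → 0.4388.

0.4388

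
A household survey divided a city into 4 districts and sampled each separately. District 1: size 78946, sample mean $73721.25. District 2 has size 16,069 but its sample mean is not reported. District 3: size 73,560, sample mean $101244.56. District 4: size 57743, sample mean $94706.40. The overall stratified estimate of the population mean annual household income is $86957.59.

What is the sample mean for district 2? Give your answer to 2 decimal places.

Σ Nₕx̄ₕ = N·μ, so 16069·x̄_2 = 226318·86957.59 − (78946·73721.25 + 73560·101244.56 + 57743·94706.40).
= 19680067853.62 − 18736179291.3 = 943888562.32.
x̄_2 = 943888562.32 / 16069 = 58739.7201... → 58739.72.

58739.72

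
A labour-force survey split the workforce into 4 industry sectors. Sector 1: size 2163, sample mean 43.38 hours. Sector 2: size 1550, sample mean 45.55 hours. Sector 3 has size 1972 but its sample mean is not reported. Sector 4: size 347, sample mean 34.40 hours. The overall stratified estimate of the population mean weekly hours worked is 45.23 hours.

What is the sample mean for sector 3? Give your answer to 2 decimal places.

48.91

Σ Nₕx̄ₕ = N·μ, so 1972·x̄_3 = 6032·45.23 − (2163·43.38 + 1550·45.55 + 347·34.40).
= 272827.36 − 176370.24 = 96457.12.
x̄_3 = 96457.12 / 1972 = 48.9133... → 48.91.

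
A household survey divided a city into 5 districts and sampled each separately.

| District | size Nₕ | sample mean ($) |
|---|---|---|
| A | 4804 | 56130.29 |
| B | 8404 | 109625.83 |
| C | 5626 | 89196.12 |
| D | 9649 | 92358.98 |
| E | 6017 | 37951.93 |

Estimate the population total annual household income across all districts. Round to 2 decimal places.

A: 4804·56130.29 = 269649913.16
B: 8404·109625.83 = 921295475.32
C: 5626·89196.12 = 501817371.12
D: 9649·92358.98 = 891171798.02
E: 6017·37951.93 = 228356762.81
τ̂ = Σ Nₕx̄ₕ = 2812291320.43.

2812291320.43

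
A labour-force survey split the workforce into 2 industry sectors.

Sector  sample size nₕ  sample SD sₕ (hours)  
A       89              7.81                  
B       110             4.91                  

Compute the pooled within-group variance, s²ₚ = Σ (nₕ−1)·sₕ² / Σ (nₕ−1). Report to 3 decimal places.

40.586

Degrees of freedom: 88 + 109 = 197.
Σ(nₕ−1)sₕ² = 88·60.9961 + 109·24.1081 = 7995.4397.
s²ₚ = 7995.4397 / 197 = 40.58599... → 40.586.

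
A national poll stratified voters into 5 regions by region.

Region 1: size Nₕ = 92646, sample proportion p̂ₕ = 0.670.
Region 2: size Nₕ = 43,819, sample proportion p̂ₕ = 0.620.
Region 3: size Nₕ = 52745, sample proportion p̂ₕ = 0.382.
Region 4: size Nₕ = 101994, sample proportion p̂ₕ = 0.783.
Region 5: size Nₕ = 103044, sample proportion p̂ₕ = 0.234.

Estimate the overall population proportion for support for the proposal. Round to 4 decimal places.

N = 92646 + 43819 + 52745 + 101994 + 103044 = 394248.
Overall proportion = Σ (Nₕ/N)·p̂ₕ.
Σ Nₕp̂ₕ = 62072.82 + 27167.78 + 20148.59 + 79861.302 + 24112.296 = 213362.788.
213362.788 / 394248 = 0.541189... → 0.5412.

0.5412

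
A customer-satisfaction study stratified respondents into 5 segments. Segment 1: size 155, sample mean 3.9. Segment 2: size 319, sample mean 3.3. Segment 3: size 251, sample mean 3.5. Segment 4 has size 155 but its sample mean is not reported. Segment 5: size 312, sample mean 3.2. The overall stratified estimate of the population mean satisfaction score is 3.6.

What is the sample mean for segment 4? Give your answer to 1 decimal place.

4.9

N = 155 + 319 + 251 + 155 + 312 = 1192.
Overall total = μ·N = 3.6·1192 = 4291.2.
Subtract the known strata: 155·3.9 + 319·3.3 + 251·3.5 + 312·3.2 = 3534.1.
Remaining total for segment 4: 4291.2 − 3534.1 = 757.1.
Divide by its size: 757.1 / 155 = 4.885... → 4.9.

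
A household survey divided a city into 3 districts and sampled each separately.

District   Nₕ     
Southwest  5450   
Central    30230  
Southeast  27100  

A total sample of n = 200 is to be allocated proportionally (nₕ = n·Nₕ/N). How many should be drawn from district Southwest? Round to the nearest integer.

17

N = 5450 + 30230 + 27100 = 62780.
n_Southwest = 200·5450/62780 = 17.362... → 17.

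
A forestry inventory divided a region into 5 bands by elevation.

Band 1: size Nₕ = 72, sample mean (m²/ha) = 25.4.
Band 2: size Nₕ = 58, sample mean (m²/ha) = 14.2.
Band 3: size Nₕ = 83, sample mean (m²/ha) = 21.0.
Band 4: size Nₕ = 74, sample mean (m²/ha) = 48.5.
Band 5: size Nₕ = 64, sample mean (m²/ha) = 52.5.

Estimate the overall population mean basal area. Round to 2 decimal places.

N = 351; weights Wₕ = Nₕ/N = (0.2051, 0.1652, 0.2365, 0.2108, 0.1823).
x̄_st = Σ Wₕ·x̄ₕ = 0.2051·25.4 + 0.1652·14.2 + 0.2365·21.0 + 0.2108·48.5 + 0.1823·52.5 ≈ 32.3202...
→ 32.32.

32.32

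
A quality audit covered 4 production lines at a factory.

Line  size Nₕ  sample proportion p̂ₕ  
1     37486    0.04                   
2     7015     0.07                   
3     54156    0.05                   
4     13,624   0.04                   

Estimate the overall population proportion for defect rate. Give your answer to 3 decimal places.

0.047

N = 37486 + 7015 + 54156 + 13624 = 112281.
Overall proportion = Σ (Nₕ/N)·p̂ₕ.
Σ Nₕp̂ₕ = 1499.44 + 491.05 + 2707.8 + 544.96 = 5243.25.
5243.25 / 112281 = 0.04670... → 0.047.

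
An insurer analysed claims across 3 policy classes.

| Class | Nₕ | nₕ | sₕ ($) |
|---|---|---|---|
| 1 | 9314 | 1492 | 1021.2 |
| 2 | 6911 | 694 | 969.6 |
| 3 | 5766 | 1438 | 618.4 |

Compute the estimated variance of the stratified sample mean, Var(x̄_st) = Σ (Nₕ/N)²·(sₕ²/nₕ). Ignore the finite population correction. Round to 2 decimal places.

277.45

N = 21991. Term for each stratum: Wₕ²sₕ²/nₕ.
Var(x̄_st) = 125.38203 + 133.78813 + 18.28266 = 277.45282 → 277.45.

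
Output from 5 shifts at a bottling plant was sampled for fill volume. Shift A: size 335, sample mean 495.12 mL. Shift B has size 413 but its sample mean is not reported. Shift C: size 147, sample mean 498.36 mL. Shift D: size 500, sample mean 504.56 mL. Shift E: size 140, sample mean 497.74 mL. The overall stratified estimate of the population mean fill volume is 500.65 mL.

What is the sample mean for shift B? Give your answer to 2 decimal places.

N = 335 + 413 + 147 + 500 + 140 = 1535.
Overall total = μ·N = 500.65·1535 = 768497.75.
Subtract the known strata: 335·495.12 + 147·498.36 + 500·504.56 + 140·497.74 = 561087.72.
Remaining total for shift B: 768497.75 − 561087.72 = 207410.03.
Divide by its size: 207410.03 / 413 = 502.2035... → 502.20.

502.20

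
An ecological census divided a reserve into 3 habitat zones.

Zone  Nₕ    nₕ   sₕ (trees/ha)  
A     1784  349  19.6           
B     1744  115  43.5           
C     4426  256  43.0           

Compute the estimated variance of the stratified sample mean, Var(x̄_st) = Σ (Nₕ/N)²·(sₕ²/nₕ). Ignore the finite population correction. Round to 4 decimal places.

N = 7954. Term for each stratum: Wₕ²sₕ²/nₕ.
Var(x̄_st) = 0.0553739 + 0.7910473 + 2.2363954 = 3.0828166 → 3.0828.

3.0828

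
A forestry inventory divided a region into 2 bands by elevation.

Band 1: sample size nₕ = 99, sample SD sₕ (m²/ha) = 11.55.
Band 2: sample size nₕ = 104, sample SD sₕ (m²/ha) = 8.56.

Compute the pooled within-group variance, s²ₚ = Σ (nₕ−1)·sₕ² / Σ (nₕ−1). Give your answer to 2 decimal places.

102.59

Degrees of freedom: 98 + 103 = 201.
Σ(nₕ−1)sₕ² = 98·133.4025 + 103·73.2736 = 20620.6258.
s²ₚ = 20620.6258 / 201 = 102.5902... → 102.59.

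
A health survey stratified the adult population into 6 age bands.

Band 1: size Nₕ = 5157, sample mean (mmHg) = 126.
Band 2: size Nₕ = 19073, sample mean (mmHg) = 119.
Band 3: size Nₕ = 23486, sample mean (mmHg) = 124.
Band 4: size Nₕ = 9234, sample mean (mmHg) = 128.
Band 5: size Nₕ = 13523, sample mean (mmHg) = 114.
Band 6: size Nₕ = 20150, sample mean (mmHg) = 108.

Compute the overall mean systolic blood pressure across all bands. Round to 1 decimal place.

118.4

N = 5157 + 19073 + 23486 + 9234 + 13523 + 20150 = 90623.
Overall mean = Σ (Nₕ/N)·x̄ₕ — weight by population share, not a simple average.
Σ Nₕx̄ₕ = 5157·126 + 19073·119 + 23486·124 + 9234·128 + 13523·114 + 20150·108 = 649782 + 2269687 + 2912264 + 1181952 + 1541622 + 2176200 = 10731507.
Divide by N: 10731507 / 90623 = 118.419... → 118.4.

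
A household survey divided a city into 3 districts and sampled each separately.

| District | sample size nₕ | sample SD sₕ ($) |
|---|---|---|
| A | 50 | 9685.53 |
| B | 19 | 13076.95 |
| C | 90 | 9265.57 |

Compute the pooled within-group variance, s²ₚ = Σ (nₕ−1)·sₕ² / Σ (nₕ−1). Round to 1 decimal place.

Degrees of freedom: 49 + 18 + 89 = 156.
Σ(nₕ−1)sₕ² = 49·93809491.3809 + 18·171006621.3025 + 89·85850787.4249 = 15315504341.9252.
s²ₚ = 15315504341.9252 / 156 = 98176309.884... → 98176309.9.

98176309.9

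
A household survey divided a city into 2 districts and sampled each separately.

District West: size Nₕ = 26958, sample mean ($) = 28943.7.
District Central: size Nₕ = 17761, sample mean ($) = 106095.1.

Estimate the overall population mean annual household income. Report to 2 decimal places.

59585.84

x̄_st = (Σ Nₕx̄ₕ) / (Σ Nₕ) = (26958·28943.7 + 17761·106095.1) / 44719
= 2664619335.7 / 44719 = 59585.8435... → 59585.84.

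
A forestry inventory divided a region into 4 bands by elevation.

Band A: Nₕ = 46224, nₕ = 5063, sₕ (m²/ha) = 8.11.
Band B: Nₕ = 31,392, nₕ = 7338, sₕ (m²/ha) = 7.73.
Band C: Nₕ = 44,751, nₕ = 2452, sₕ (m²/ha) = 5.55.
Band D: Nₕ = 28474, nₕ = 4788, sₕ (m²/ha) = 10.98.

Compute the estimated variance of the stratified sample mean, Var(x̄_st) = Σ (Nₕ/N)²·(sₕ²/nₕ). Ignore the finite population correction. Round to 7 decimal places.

N = 150841; Wₕ = Nₕ/N.
band A: (46224/150841)²·8.11²/5063 = 0.0012199163
band B: (31392/150841)²·7.73²/7338 = 0.0003526797
band C: (44751/150841)²·5.55²/2452 = 0.0011056869
band D: (28474/150841)²·10.98²/4788 = 0.0008972401
Sum = 0.0035755230 → 0.0035755.

0.0035755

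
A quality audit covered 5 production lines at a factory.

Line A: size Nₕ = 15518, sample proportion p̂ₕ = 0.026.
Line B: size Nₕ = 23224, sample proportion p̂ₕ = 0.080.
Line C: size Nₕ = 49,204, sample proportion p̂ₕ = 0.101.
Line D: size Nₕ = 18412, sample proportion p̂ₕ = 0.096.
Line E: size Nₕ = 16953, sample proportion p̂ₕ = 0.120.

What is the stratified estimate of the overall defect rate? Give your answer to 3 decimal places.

0.089

Wₕ = Nₕ/N with N = 123311: 0.1258, 0.1883, 0.3990, 0.1493, 0.1375.
p̂_st = 0.1258·0.026 + 0.1883·0.080 + 0.3990·0.101 + 0.1493·0.096 + 0.1375·0.120 ≈ 0.08947... → 0.089.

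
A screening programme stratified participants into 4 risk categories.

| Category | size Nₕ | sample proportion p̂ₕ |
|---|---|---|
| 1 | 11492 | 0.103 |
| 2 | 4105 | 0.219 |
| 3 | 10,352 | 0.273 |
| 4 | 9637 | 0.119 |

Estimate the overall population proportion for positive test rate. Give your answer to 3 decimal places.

Wₕ = Nₕ/N with N = 35586: 0.3229, 0.1154, 0.2909, 0.2708.
p̂_st = 0.3229·0.103 + 0.1154·0.219 + 0.2909·0.273 + 0.2708·0.119 ≈ 0.17017... → 0.170.

0.170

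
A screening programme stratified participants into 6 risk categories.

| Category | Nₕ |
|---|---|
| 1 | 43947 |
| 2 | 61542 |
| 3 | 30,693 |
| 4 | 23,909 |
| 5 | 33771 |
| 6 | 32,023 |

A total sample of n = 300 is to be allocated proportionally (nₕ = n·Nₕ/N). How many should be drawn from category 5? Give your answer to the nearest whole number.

45

N = 43947 + 61542 + 30693 + 23909 + 33771 + 32023 = 225885.
n_5 = 300·33771/225885 = 44.852... → 45.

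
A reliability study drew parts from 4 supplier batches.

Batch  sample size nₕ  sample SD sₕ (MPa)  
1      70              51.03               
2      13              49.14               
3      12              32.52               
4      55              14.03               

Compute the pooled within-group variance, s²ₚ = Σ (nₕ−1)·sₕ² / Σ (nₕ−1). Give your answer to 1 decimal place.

1: (70−1)·51.03² = 69·2604.0609 = 179680.2021
2: (13−1)·49.14² = 12·2414.7396 = 28976.8752
3: (12−1)·32.52² = 11·1057.5504 = 11633.0544
4: (55−1)·14.03² = 54·196.8409 = 10629.4086
Numerator = 230919.5403; denominator = Σ(nₕ−1) = 146.
s²ₚ = 230919.5403/146 = 1581.641... → 1581.6.

1581.6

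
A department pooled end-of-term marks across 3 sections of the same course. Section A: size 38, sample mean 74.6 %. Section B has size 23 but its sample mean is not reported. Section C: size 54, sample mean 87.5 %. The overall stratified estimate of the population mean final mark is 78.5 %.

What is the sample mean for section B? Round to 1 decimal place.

Σ Nₕx̄ₕ = N·μ, so 23·x̄_B = 115·78.5 − (38·74.6 + 54·87.5).
= 9027.5 − 7559.8 = 1467.7.
x̄_B = 1467.7 / 23 = 63.813... → 63.8.

63.8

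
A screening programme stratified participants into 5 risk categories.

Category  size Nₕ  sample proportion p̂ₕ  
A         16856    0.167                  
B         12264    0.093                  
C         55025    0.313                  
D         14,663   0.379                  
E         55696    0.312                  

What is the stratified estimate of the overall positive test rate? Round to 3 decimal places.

N = 16856 + 12264 + 55025 + 14663 + 55696 = 154504.
Overall proportion = Σ (Nₕ/N)·p̂ₕ.
Σ Nₕp̂ₕ = 2814.952 + 1140.552 + 17222.825 + 5557.277 + 17377.152 = 44112.758.
44112.758 / 154504 = 0.28551... → 0.286.

0.286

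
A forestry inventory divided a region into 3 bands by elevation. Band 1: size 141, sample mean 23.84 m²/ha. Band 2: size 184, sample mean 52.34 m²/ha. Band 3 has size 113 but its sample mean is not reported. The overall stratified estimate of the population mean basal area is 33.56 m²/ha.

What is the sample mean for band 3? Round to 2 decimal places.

N = 141 + 184 + 113 = 438.
Overall total = μ·N = 33.56·438 = 14699.28.
Subtract the known strata: 141·23.84 + 184·52.34 = 12992.
Remaining total for band 3: 14699.28 − 12992 = 1707.28.
Divide by its size: 1707.28 / 113 = 15.1087... → 15.11.

15.11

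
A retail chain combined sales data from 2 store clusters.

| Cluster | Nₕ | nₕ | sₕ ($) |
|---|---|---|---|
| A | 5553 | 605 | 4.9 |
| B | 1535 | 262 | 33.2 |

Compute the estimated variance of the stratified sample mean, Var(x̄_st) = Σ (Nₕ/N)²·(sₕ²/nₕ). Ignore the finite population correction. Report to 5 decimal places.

N = 7088. Term for each stratum: Wₕ²sₕ²/nₕ.
Var(x̄_st) = 0.02435817 + 0.19730778 = 0.22166596 → 0.22167.

0.22167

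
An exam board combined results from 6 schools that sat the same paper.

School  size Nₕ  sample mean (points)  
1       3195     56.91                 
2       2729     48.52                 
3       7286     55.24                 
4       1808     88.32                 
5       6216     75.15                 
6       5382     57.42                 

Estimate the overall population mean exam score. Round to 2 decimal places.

N = 3195 + 2729 + 7286 + 1808 + 6216 + 5382 = 26616.
Overall mean = Σ (Nₕ/N)·x̄ₕ — weight by population share, not a simple average.
Σ Nₕx̄ₕ = 3195·56.91 + 2729·48.52 + 7286·55.24 + 1808·88.32 + 6216·75.15 + 5382·57.42 = 181827.45 + 132411.08 + 402478.64 + 159682.56 + 467132.4 + 309034.44 = 1652566.57.
Divide by N: 1652566.57 / 26616 = 62.0892... → 62.09.

62.09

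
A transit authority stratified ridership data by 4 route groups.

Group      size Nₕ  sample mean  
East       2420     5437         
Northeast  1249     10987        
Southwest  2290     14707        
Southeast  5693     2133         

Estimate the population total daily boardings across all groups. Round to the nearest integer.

72702502

East: 2420·5437 = 13157540
Northeast: 1249·10987 = 13722763
Southwest: 2290·14707 = 33679030
Southeast: 5693·2133 = 12143169
τ̂ = Σ Nₕx̄ₕ = 72702502.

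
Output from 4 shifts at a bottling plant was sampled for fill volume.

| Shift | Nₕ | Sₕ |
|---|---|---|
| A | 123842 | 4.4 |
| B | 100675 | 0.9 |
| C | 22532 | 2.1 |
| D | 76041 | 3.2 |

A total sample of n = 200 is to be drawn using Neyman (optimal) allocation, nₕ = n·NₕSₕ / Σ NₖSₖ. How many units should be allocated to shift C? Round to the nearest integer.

10

Σ NₕSₕ = 123842·4.4 + 100675·0.9 + 22532·2.1 + 76041·3.2 = 926160.7.
Share for C: 47317.2/926160.7 = 0.05109.
n_C = 200 × 0.05109 = 10.218... → 10.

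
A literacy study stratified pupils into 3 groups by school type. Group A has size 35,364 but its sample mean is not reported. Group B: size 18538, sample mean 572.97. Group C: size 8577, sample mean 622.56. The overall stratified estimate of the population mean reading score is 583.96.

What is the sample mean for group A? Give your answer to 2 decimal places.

580.36

N = 35364 + 18538 + 8577 = 62479.
Overall total = μ·N = 583.96·62479 = 36485236.84.
Subtract the known strata: 18538·572.97 + 8577·622.56 = 15961414.98.
Remaining total for group A: 36485236.84 − 15961414.98 = 20523821.86.
Divide by its size: 20523821.86 / 35364 = 580.3592... → 580.36.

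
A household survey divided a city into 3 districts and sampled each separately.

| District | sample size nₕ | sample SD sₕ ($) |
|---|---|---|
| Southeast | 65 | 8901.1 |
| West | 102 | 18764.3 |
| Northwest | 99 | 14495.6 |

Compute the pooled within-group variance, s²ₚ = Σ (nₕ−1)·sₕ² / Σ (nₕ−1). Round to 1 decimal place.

232793477.9

Degrees of freedom: 64 + 101 + 98 = 263.
Σ(nₕ−1)sₕ² = 64·79229581.21 + 101·352098954.49 + 98·210122419.36 = 61224684698.21.
s²ₚ = 61224684698.21 / 263 = 232793477.940... → 232793477.9.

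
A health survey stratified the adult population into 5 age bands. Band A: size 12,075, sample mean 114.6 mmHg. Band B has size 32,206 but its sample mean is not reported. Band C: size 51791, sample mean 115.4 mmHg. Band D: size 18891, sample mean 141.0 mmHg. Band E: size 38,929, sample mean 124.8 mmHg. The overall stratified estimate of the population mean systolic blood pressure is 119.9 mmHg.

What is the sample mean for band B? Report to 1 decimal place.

N = 12075 + 32206 + 51791 + 18891 + 38929 = 153892.
Overall total = μ·N = 119.9·153892 = 18451650.8.
Subtract the known strata: 12075·114.6 + 51791·115.4 + 18891·141.0 + 38929·124.8 = 14882446.6.
Remaining total for band B: 18451650.8 − 14882446.6 = 3569204.2.
Divide by its size: 3569204.2 / 32206 = 110.824... → 110.8.

110.8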